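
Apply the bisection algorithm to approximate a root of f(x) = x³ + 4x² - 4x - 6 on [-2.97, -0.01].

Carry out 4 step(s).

f(x) = x³ + 4x² - 4x - 6
Initial interval: [-2.97, -0.01]

Iteration 1:
  c_1 = (-2.970000 + (-0.010000))/2 = -1.490000
  f(c_1) = f(-1.490000) = 5.532451
  f(a) × f(c) ≥ 0, new interval: [-1.490000, -0.010000]
Iteration 2:
  c_2 = (-1.490000 + (-0.010000))/2 = -0.750000
  f(c_2) = f(-0.750000) = -1.171875
  f(a) × f(c) < 0, new interval: [-1.490000, -0.750000]
Iteration 3:
  c_3 = (-1.490000 + (-0.750000))/2 = -1.120000
  f(c_3) = f(-1.120000) = 2.092672
  f(a) × f(c) ≥ 0, new interval: [-1.120000, -0.750000]
Iteration 4:
  c_4 = (-1.120000 + (-0.750000))/2 = -0.935000
  f(c_4) = f(-0.935000) = 0.419500
  f(a) × f(c) ≥ 0, new interval: [-0.935000, -0.750000]

After 4 iteration(s), the approximation is c_4 = -0.935000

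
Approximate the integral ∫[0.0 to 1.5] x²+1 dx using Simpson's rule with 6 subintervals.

f(x) = x²+1
a = 0.0, b = 1.5, n = 6
h = (b - a)/n = 0.250000

Simpson's rule: (h/3)[f(x₀) + 4f(x₁) + 2f(x₂) + ... + f(xₙ)]

x_0 = 0.0000, f(x_0) = 1.000000, coefficient = 1
x_1 = 0.2500, f(x_1) = 1.062500, coefficient = 4
x_2 = 0.5000, f(x_2) = 1.250000, coefficient = 2
x_3 = 0.7500, f(x_3) = 1.562500, coefficient = 4
x_4 = 1.0000, f(x_4) = 2.000000, coefficient = 2
x_5 = 1.2500, f(x_5) = 2.562500, coefficient = 4
x_6 = 1.5000, f(x_6) = 3.250000, coefficient = 1

I ≈ (0.250000/3) × 31.500000 = 2.625000
Exact value: 2.625000
Error: 0.000000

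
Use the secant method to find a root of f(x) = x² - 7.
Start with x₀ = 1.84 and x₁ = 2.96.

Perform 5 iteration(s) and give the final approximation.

f(x) = x² - 7
x₀ = 1.84, x₁ = 2.96

Secant formula: x_{n+1} = x_n - f(x_n)(x_n - x_{n-1})/(f(x_n) - f(x_{n-1}))

Iteration 1:
  f(1.840000) = -3.614400
  f(2.960000) = 1.761600
  x_2 = 2.960000 - 1.761600×(2.960000 - 1.840000)/(1.761600 - (-3.614400))
       = 2.593000
Iteration 2:
  f(2.960000) = 1.761600
  f(2.593000) = -0.276351
  x_3 = 2.593000 - (-0.276351)×(2.593000 - 2.960000)/(-0.276351 - 1.761600)
       = 2.642766
Iteration 3:
  f(2.593000) = -0.276351
  f(2.642766) = -0.015787
  x_4 = 2.642766 - (-0.015787)×(2.642766 - 2.593000)/(-0.015787 - (-0.276351))
       = 2.645781
Iteration 4:
  f(2.642766) = -0.015787
  f(2.645781) = 0.000159
  x_5 = 2.645781 - 0.000159×(2.645781 - 2.642766)/(0.000159 - (-0.015787))
       = 2.645751
Iteration 5:
  f(2.645781) = 0.000159
  f(2.645751) = 0.000000
  x_6 = 2.645751 - 0.000000×(2.645751 - 2.645781)/(0.000000 - 0.000159)
       = 2.645751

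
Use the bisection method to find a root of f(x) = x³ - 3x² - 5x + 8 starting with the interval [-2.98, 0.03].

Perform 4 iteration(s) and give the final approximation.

f(x) = x³ - 3x² - 5x + 8
Initial interval: [-2.98, 0.03]

Iteration 1:
  c_1 = (-2.980000 + 0.030000)/2 = -1.475000
  f(c_1) = f(-1.475000) = 5.639078
  f(a) × f(c) < 0, new interval: [-2.980000, -1.475000]
Iteration 2:
  c_2 = (-2.980000 + (-1.475000))/2 = -2.227500
  f(c_2) = f(-2.227500) = -6.800081
  f(a) × f(c) ≥ 0, new interval: [-2.227500, -1.475000]
Iteration 3:
  c_3 = (-2.227500 + (-1.475000))/2 = -1.851250
  f(c_3) = f(-1.851250) = 0.630402
  f(a) × f(c) < 0, new interval: [-2.227500, -1.851250]
Iteration 4:
  c_4 = (-2.227500 + (-1.851250))/2 = -2.039375
  f(c_4) = f(-2.039375) = -2.762140
  f(a) × f(c) ≥ 0, new interval: [-2.039375, -1.851250]

After 4 iteration(s), the approximation is c_4 = -2.039375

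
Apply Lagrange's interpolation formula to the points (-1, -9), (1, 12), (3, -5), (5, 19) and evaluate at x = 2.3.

Lagrange interpolation formula:
P(x) = Σ yᵢ × Lᵢ(x)
where Lᵢ(x) = Π_{j≠i} (x - xⱼ)/(xᵢ - xⱼ)

L_0(2.3) = (2.3 - 1)/(-1 - 1) × (2.3 - 3)/(-1 - 3) × (2.3 - 5)/(-1 - 5) = -0.051188
L_1(2.3) = (2.3 - (-1))/(1 - (-1)) × (2.3 - 3)/(1 - 3) × (2.3 - 5)/(1 - 5) = 0.389813
L_2(2.3) = (2.3 - (-1))/(3 - (-1)) × (2.3 - 1)/(3 - 1) × (2.3 - 5)/(3 - 5) = 0.723937
L_3(2.3) = (2.3 - (-1))/(5 - (-1)) × (2.3 - 1)/(5 - 1) × (2.3 - 3)/(5 - 3) = -0.062563

P(2.3) = (-9)×L_0(2.3) + 12×L_1(2.3) + (-5)×L_2(2.3) + 19×L_3(2.3)
P(2.3) = 0.330063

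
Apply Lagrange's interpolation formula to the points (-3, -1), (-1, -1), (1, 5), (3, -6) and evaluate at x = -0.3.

Lagrange interpolation formula:
P(x) = Σ yᵢ × Lᵢ(x)
where Lᵢ(x) = Π_{j≠i} (x - xⱼ)/(xᵢ - xⱼ)

L_0(-0.3) = (-0.3 - (-1))/(-3 - (-1)) × (-0.3 - 1)/(-3 - 1) × (-0.3 - 3)/(-3 - 3) = -0.062562
L_1(-0.3) = (-0.3 - (-3))/(-1 - (-3)) × (-0.3 - 1)/(-1 - 1) × (-0.3 - 3)/(-1 - 3) = 0.723938
L_2(-0.3) = (-0.3 - (-3))/(1 - (-3)) × (-0.3 - (-1))/(1 - (-1)) × (-0.3 - 3)/(1 - 3) = 0.389812
L_3(-0.3) = (-0.3 - (-3))/(3 - (-3)) × (-0.3 - (-1))/(3 - (-1)) × (-0.3 - 1)/(3 - 1) = -0.051188

P(-0.3) = (-1)×L_0(-0.3) + (-1)×L_1(-0.3) + 5×L_2(-0.3) + (-6)×L_3(-0.3)
P(-0.3) = 1.594812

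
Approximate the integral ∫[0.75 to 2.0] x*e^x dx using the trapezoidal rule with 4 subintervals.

f(x) = x*e^x
a = 0.75, b = 2.0, n = 4
h = (b - a)/n = 0.312500

Trapezoidal rule: (h/2)[f(x₀) + 2f(x₁) + 2f(x₂) + ... + f(xₙ)]

x_0 = 0.7500, f(x_0) = 1.587750, coefficient = 1
x_1 = 1.0625, f(x_1) = 3.074446, coefficient = 2
x_2 = 1.3750, f(x_2) = 5.438230, coefficient = 2
x_3 = 1.6875, f(x_3) = 9.122539, coefficient = 2
x_4 = 2.0000, f(x_4) = 14.778112, coefficient = 1

I ≈ (0.312500/2) × 51.636292 = 8.068171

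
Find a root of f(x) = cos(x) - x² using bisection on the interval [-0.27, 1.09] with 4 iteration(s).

f(x) = cos(x) - x²
Initial interval: [-0.27, 1.09]

Iteration 1:
  c_1 = (-0.270000 + 1.090000)/2 = 0.410000
  f(c_1) = f(0.410000) = 0.749021
  f(a) × f(c) ≥ 0, new interval: [0.410000, 1.090000]
Iteration 2:
  c_2 = (0.410000 + 1.090000)/2 = 0.750000
  f(c_2) = f(0.750000) = 0.169189
  f(a) × f(c) ≥ 0, new interval: [0.750000, 1.090000]
Iteration 3:
  c_3 = (0.750000 + 1.090000)/2 = 0.920000
  f(c_3) = f(0.920000) = -0.240580
  f(a) × f(c) < 0, new interval: [0.750000, 0.920000]
Iteration 4:
  c_4 = (0.750000 + 0.920000)/2 = 0.835000
  f(c_4) = f(0.835000) = -0.026047
  f(a) × f(c) < 0, new interval: [0.750000, 0.835000]

After 4 iteration(s), the approximation is c_4 = 0.835000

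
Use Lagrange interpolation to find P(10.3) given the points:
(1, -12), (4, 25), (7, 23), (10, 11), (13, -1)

Lagrange interpolation formula:
P(x) = Σ yᵢ × Lᵢ(x)
where Lᵢ(x) = Π_{j≠i} (x - xⱼ)/(xᵢ - xⱼ)

L_0(10.3) = (10.3 - 4)/(1 - 4) × (10.3 - 7)/(1 - 7) × (10.3 - 10)/(1 - 10) × (10.3 - 13)/(1 - 13) = -0.008663
L_1(10.3) = (10.3 - 1)/(4 - 1) × (10.3 - 7)/(4 - 7) × (10.3 - 10)/(4 - 10) × (10.3 - 13)/(4 - 13) = 0.051150
L_2(10.3) = (10.3 - 1)/(7 - 1) × (10.3 - 4)/(7 - 4) × (10.3 - 10)/(7 - 10) × (10.3 - 13)/(7 - 13) = -0.146475
L_3(10.3) = (10.3 - 1)/(10 - 1) × (10.3 - 4)/(10 - 4) × (10.3 - 7)/(10 - 7) × (10.3 - 13)/(10 - 13) = 1.074150
L_4(10.3) = (10.3 - 1)/(13 - 1) × (10.3 - 4)/(13 - 4) × (10.3 - 7)/(13 - 7) × (10.3 - 10)/(13 - 10) = 0.029838

P(10.3) = (-12)×L_0(10.3) + 25×L_1(10.3) + 23×L_2(10.3) + 11×L_3(10.3) + (-1)×L_4(10.3)
P(10.3) = 9.799587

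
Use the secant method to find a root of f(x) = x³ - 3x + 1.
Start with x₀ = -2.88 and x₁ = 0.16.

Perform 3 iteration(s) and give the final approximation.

f(x) = x³ - 3x + 1
x₀ = -2.88, x₁ = 0.16

Secant formula: x_{n+1} = x_n - f(x_n)(x_n - x_{n-1})/(f(x_n) - f(x_{n-1}))

Iteration 1:
  f(-2.880000) = -14.247872
  f(0.160000) = 0.524096
  x_2 = 0.160000 - 0.524096×(0.160000 - (-2.880000))/(0.524096 - (-14.247872))
       = 0.052144
Iteration 2:
  f(0.160000) = 0.524096
  f(0.052144) = 0.843711
  x_3 = 0.052144 - 0.843711×(0.052144 - 0.160000)/(0.843711 - 0.524096)
       = 0.336860
Iteration 3:
  f(0.052144) = 0.843711
  f(0.336860) = 0.027645
  x_4 = 0.336860 - 0.027645×(0.336860 - 0.052144)/(0.027645 - 0.843711)
       = 0.346505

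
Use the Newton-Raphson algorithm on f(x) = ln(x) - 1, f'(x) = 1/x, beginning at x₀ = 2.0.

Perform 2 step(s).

f(x) = ln(x) - 1
f'(x) = 1/x
x₀ = 2.0

Newton-Raphson formula: x_{n+1} = x_n - f(x_n)/f'(x_n)

Iteration 1:
  f(2.000000) = -0.306853
  f'(2.000000) = 0.500000
  x_1 = 2.000000 - (-0.306853)/0.500000 = 2.613706
Iteration 2:
  f(2.613706) = -0.039231
  f'(2.613706) = 0.382599
  x_2 = 2.613706 - (-0.039231)/0.382599 = 2.716244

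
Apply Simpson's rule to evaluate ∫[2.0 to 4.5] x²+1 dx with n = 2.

f(x) = x²+1
a = 2.0, b = 4.5, n = 2
h = (b - a)/n = 1.250000

Simpson's rule: (h/3)[f(x₀) + 4f(x₁) + 2f(x₂) + ... + f(xₙ)]

x_0 = 2.0000, f(x_0) = 5.000000, coefficient = 1
x_1 = 3.2500, f(x_1) = 11.562500, coefficient = 4
x_2 = 4.5000, f(x_2) = 21.250000, coefficient = 1

I ≈ (1.250000/3) × 72.500000 = 30.208333
Exact value: 30.208333
Error: 0.000000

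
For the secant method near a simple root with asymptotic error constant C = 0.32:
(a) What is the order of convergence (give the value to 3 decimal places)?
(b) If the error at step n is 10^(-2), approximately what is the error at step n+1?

(a) Secant method has superlinear convergence with order φ = (1+√5)/2 ≈ 1.618.
    This means |e_{n+1}| ≈ C|e_n|^1.618.

(b) With |e_n| = 10^(-2) and C = 0.32:
    |e_{n+1}| ≈ 0.32 × (10^(-2))^1.618 = 0.32 × 10^(-3.24)

(a) ≈ 1.618 (golden ratio); (b) |e_{n+1}| ≈ 1.858e-04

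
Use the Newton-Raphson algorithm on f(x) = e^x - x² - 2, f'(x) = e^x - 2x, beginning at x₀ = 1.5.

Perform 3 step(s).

f(x) = e^x - x² - 2
f'(x) = e^x - 2x
x₀ = 1.5

Newton-Raphson formula: x_{n+1} = x_n - f(x_n)/f'(x_n)

Iteration 1:
  f(1.500000) = 0.231689
  f'(1.500000) = 1.481689
  x_1 = 1.500000 - 0.231689/1.481689 = 1.343632
Iteration 2:
  f(1.343632) = 0.027592
  f'(1.343632) = 1.145675
  x_2 = 1.343632 - 0.027592/1.145675 = 1.319548
Iteration 3:
  f(1.319548) = 0.000523
  f'(1.319548) = 1.102634
  x_3 = 1.319548 - 0.000523/1.102634 = 1.319074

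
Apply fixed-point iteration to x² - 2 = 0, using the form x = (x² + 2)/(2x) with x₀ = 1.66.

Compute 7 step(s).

Equation: x² - 2 = 0
Fixed-point form: x = (x² + 2)/(2x)
x₀ = 1.66

x_1 = g(1.660000) = 1.432410
x_2 = g(1.432410) = 1.414329
x_3 = g(1.414329) = 1.414214
x_4 = g(1.414214) = 1.414214
x_5 = g(1.414214) = 1.414214
x_6 = g(1.414214) = 1.414214
x_7 = g(1.414214) = 1.414214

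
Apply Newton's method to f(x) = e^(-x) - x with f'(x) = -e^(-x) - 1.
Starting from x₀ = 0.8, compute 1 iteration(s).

f(x) = e^(-x) - x
f'(x) = -e^(-x) - 1
x₀ = 0.8

Newton-Raphson formula: x_{n+1} = x_n - f(x_n)/f'(x_n)

Iteration 1:
  f(0.800000) = -0.350671
  f'(0.800000) = -1.449329
  x_1 = 0.800000 - (-0.350671)/(-1.449329) = 0.558046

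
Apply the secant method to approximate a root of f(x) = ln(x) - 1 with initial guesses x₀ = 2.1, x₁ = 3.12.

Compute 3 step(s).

f(x) = ln(x) - 1
x₀ = 2.1, x₁ = 3.12

Secant formula: x_{n+1} = x_n - f(x_n)(x_n - x_{n-1})/(f(x_n) - f(x_{n-1}))

Iteration 1:
  f(2.100000) = -0.258063
  f(3.120000) = 0.137833
  x_2 = 3.120000 - 0.137833×(3.120000 - 2.100000)/(0.137833 - (-0.258063))
       = 2.764882
Iteration 2:
  f(3.120000) = 0.137833
  f(2.764882) = 0.016998
  x_3 = 2.764882 - 0.016998×(2.764882 - 3.120000)/(0.016998 - 0.137833)
       = 2.714927
Iteration 3:
  f(2.764882) = 0.016998
  f(2.714927) = -0.001235
  x_4 = 2.714927 - (-0.001235)×(2.714927 - 2.764882)/(-0.001235 - 0.016998)
       = 2.718311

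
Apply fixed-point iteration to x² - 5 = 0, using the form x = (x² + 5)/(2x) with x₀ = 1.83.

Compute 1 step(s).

Equation: x² - 5 = 0
Fixed-point form: x = (x² + 5)/(2x)
x₀ = 1.83

x_1 = g(1.830000) = 2.281120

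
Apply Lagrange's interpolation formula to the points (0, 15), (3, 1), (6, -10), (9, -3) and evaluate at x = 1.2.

Lagrange interpolation formula:
P(x) = Σ yᵢ × Lᵢ(x)
where Lᵢ(x) = Π_{j≠i} (x - xⱼ)/(xᵢ - xⱼ)

L_0(1.2) = (1.2 - 3)/(0 - 3) × (1.2 - 6)/(0 - 6) × (1.2 - 9)/(0 - 9) = 0.416000
L_1(1.2) = (1.2 - 0)/(3 - 0) × (1.2 - 6)/(3 - 6) × (1.2 - 9)/(3 - 9) = 0.832000
L_2(1.2) = (1.2 - 0)/(6 - 0) × (1.2 - 3)/(6 - 3) × (1.2 - 9)/(6 - 9) = -0.312000
L_3(1.2) = (1.2 - 0)/(9 - 0) × (1.2 - 3)/(9 - 3) × (1.2 - 6)/(9 - 6) = 0.064000

P(1.2) = 15×L_0(1.2) + 1×L_1(1.2) + (-10)×L_2(1.2) + (-3)×L_3(1.2)
P(1.2) = 10.000000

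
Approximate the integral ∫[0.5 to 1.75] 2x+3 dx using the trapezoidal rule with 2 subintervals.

f(x) = 2x+3
a = 0.5, b = 1.75, n = 2
h = (b - a)/n = 0.625000

Trapezoidal rule: (h/2)[f(x₀) + 2f(x₁) + 2f(x₂) + ... + f(xₙ)]

x_0 = 0.5000, f(x_0) = 4.000000, coefficient = 1
x_1 = 1.1250, f(x_1) = 5.250000, coefficient = 2
x_2 = 1.7500, f(x_2) = 6.500000, coefficient = 1

I ≈ (0.625000/2) × 21.000000 = 6.562500
Exact value: 6.562500
Error: 0.000000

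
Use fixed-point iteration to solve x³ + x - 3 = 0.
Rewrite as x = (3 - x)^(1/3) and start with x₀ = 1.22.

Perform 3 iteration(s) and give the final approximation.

Equation: x³ + x - 3 = 0
Fixed-point form: x = (3 - x)^(1/3)
x₀ = 1.22

x_1 = g(1.220000) = 1.211918
x_2 = g(1.211918) = 1.213750
x_3 = g(1.213750) = 1.213335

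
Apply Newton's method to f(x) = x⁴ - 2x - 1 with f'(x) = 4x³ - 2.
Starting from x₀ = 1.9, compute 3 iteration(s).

f(x) = x⁴ - 2x - 1
f'(x) = 4x³ - 2
x₀ = 1.9

Newton-Raphson formula: x_{n+1} = x_n - f(x_n)/f'(x_n)

Iteration 1:
  f(1.900000) = 8.232100
  f'(1.900000) = 25.436000
  x_1 = 1.900000 - 8.232100/25.436000 = 1.576360
Iteration 2:
  f(1.576360) = 2.022066
  f'(1.576360) = 13.668465
  x_2 = 1.576360 - 2.022066/13.668465 = 1.428424
Iteration 3:
  f(1.428424) = 0.306361
  f'(1.428424) = 9.658190
  x_3 = 1.428424 - 0.306361/9.658190 = 1.396703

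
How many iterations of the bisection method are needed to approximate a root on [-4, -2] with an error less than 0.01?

We need (b-a)/2^n ≤ 0.01
(-2 - (-4))/2^n ≤ 0.01
2/2^n ≤ 0.01
2^n ≥ 200
n ≥ log₂(200) = 7.64
n ≥ 8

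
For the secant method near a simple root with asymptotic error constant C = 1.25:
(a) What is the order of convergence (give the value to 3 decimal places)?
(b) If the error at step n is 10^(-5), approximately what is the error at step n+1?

(a) Secant method has superlinear convergence with order φ = (1+√5)/2 ≈ 1.618.
    This means |e_{n+1}| ≈ C|e_n|^1.618.

(b) With |e_n| = 10^(-5) and C = 1.25:
    |e_{n+1}| ≈ 1.25 × (10^(-5))^1.618 = 1.25 × 10^(-8.09)

(a) ≈ 1.618 (golden ratio); (b) |e_{n+1}| ≈ 1.016e-08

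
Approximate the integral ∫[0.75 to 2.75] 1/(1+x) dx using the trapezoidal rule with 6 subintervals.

f(x) = 1/(1+x)
a = 0.75, b = 2.75, n = 6
h = (b - a)/n = 0.333333

Trapezoidal rule: (h/2)[f(x₀) + 2f(x₁) + 2f(x₂) + ... + f(xₙ)]

x_0 = 0.7500, f(x_0) = 0.571429, coefficient = 1
x_1 = 1.0833, f(x_1) = 0.480000, coefficient = 2
x_2 = 1.4167, f(x_2) = 0.413793, coefficient = 2
x_3 = 1.7500, f(x_3) = 0.363636, coefficient = 2
x_4 = 2.0833, f(x_4) = 0.324324, coefficient = 2
x_5 = 2.4167, f(x_5) = 0.292683, coefficient = 2
x_6 = 2.7500, f(x_6) = 0.266667, coefficient = 1

I ≈ (0.333333/2) × 4.586969 = 0.764495
Exact value: 0.762140
Error: 0.002355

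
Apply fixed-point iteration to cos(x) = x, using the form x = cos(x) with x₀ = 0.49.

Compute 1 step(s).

Equation: cos(x) = x
Fixed-point form: x = cos(x)
x₀ = 0.49

x_1 = g(0.490000) = 0.882333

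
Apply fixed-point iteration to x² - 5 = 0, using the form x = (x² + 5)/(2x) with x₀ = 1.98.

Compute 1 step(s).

Equation: x² - 5 = 0
Fixed-point form: x = (x² + 5)/(2x)
x₀ = 1.98

x_1 = g(1.980000) = 2.252626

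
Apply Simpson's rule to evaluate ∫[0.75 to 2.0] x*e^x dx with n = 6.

f(x) = x*e^x
a = 0.75, b = 2.0, n = 6
h = (b - a)/n = 0.208333

Simpson's rule: (h/3)[f(x₀) + 4f(x₁) + 2f(x₂) + ... + f(xₙ)]

x_0 = 0.7500, f(x_0) = 1.587750, coefficient = 1
x_1 = 0.9583, f(x_1) = 2.498708, coefficient = 4
x_2 = 1.1667, f(x_2) = 3.746482, coefficient = 2
x_3 = 1.3750, f(x_3) = 5.438230, coefficient = 4
x_4 = 1.5833, f(x_4) = 7.712679, coefficient = 2
x_5 = 1.7917, f(x_5) = 10.749002, coefficient = 4
x_6 = 2.0000, f(x_6) = 14.778112, coefficient = 1

I ≈ (0.208333/3) × 114.027949 = 7.918608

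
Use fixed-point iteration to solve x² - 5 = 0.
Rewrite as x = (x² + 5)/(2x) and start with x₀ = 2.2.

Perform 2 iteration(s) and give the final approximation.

Equation: x² - 5 = 0
Fixed-point form: x = (x² + 5)/(2x)
x₀ = 2.2

x_1 = g(2.200000) = 2.236364
x_2 = g(2.236364) = 2.236068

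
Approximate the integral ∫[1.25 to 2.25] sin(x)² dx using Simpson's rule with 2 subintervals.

f(x) = sin(x)²
a = 1.25, b = 2.25, n = 2
h = (b - a)/n = 0.500000

Simpson's rule: (h/3)[f(x₀) + 4f(x₁) + 2f(x₂) + ... + f(xₙ)]

x_0 = 1.2500, f(x_0) = 0.900572, coefficient = 1
x_1 = 1.7500, f(x_1) = 0.968228, coefficient = 4
x_2 = 2.2500, f(x_2) = 0.605398, coefficient = 1

I ≈ (0.500000/3) × 5.378883 = 0.896481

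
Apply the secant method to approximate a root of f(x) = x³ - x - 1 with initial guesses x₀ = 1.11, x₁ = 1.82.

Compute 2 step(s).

f(x) = x³ - x - 1
x₀ = 1.11, x₁ = 1.82

Secant formula: x_{n+1} = x_n - f(x_n)(x_n - x_{n-1})/(f(x_n) - f(x_{n-1}))

Iteration 1:
  f(1.110000) = -0.742369
  f(1.820000) = 3.208568
  x_2 = 1.820000 - 3.208568×(1.820000 - 1.110000)/(3.208568 - (-0.742369))
       = 1.243407
Iteration 2:
  f(1.820000) = 3.208568
  f(1.243407) = -0.321025
  x_3 = 1.243407 - (-0.321025)×(1.243407 - 1.820000)/(-0.321025 - 3.208568)
       = 1.295849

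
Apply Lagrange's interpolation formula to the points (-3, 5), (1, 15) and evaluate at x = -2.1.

Lagrange interpolation formula:
P(x) = Σ yᵢ × Lᵢ(x)
where Lᵢ(x) = Π_{j≠i} (x - xⱼ)/(xᵢ - xⱼ)

L_0(-2.1) = (-2.1 - 1)/(-3 - 1) = 0.775000
L_1(-2.1) = (-2.1 - (-3))/(1 - (-3)) = 0.225000

P(-2.1) = 5×L_0(-2.1) + 15×L_1(-2.1)
P(-2.1) = 7.250000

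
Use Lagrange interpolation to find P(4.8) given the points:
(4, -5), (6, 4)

Lagrange interpolation formula:
P(x) = Σ yᵢ × Lᵢ(x)
where Lᵢ(x) = Π_{j≠i} (x - xⱼ)/(xᵢ - xⱼ)

L_0(4.8) = (4.8 - 6)/(4 - 6) = 0.600000
L_1(4.8) = (4.8 - 4)/(6 - 4) = 0.400000

P(4.8) = (-5)×L_0(4.8) + 4×L_1(4.8)
P(4.8) = -1.400000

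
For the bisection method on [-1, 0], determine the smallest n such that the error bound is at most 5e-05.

We need (b-a)/2^n ≤ 5e-05
(0 - (-1))/2^n ≤ 5e-05
1/2^n ≤ 5e-05
2^n ≥ 20000
n ≥ log₂(20000) = 14.29
n ≥ 15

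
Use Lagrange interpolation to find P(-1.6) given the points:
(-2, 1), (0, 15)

Lagrange interpolation formula:
P(x) = Σ yᵢ × Lᵢ(x)
where Lᵢ(x) = Π_{j≠i} (x - xⱼ)/(xᵢ - xⱼ)

L_0(-1.6) = (-1.6 - 0)/(-2 - 0) = 0.800000
L_1(-1.6) = (-1.6 - (-2))/(0 - (-2)) = 0.200000

P(-1.6) = 1×L_0(-1.6) + 15×L_1(-1.6)
P(-1.6) = 3.800000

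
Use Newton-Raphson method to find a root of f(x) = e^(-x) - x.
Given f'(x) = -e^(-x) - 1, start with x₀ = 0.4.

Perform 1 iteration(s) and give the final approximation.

f(x) = e^(-x) - x
f'(x) = -e^(-x) - 1
x₀ = 0.4

Newton-Raphson formula: x_{n+1} = x_n - f(x_n)/f'(x_n)

Iteration 1:
  f(0.400000) = 0.270320
  f'(0.400000) = -1.670320
  x_1 = 0.400000 - 0.270320/(-1.670320) = 0.561837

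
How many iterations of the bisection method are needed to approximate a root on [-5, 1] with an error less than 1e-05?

We need (b-a)/2^n ≤ 1e-05
(1 - (-5))/2^n ≤ 1e-05
6/2^n ≤ 1e-05
2^n ≥ 600000
n ≥ log₂(600000) = 19.19
n ≥ 20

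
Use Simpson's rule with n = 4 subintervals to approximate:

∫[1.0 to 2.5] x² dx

f(x) = x²
a = 1.0, b = 2.5, n = 4
h = (b - a)/n = 0.375000

Simpson's rule: (h/3)[f(x₀) + 4f(x₁) + 2f(x₂) + ... + f(xₙ)]

x_0 = 1.0000, f(x_0) = 1.000000, coefficient = 1
x_1 = 1.3750, f(x_1) = 1.890625, coefficient = 4
x_2 = 1.7500, f(x_2) = 3.062500, coefficient = 2
x_3 = 2.1250, f(x_3) = 4.515625, coefficient = 4
x_4 = 2.5000, f(x_4) = 6.250000, coefficient = 1

I ≈ (0.375000/3) × 39.000000 = 4.875000
Exact value: 4.875000
Error: 0.000000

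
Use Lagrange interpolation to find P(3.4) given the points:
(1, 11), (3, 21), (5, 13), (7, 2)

Lagrange interpolation formula:
P(x) = Σ yᵢ × Lᵢ(x)
where Lᵢ(x) = Π_{j≠i} (x - xⱼ)/(xᵢ - xⱼ)

L_0(3.4) = (3.4 - 3)/(1 - 3) × (3.4 - 5)/(1 - 5) × (3.4 - 7)/(1 - 7) = -0.048000
L_1(3.4) = (3.4 - 1)/(3 - 1) × (3.4 - 5)/(3 - 5) × (3.4 - 7)/(3 - 7) = 0.864000
L_2(3.4) = (3.4 - 1)/(5 - 1) × (3.4 - 3)/(5 - 3) × (3.4 - 7)/(5 - 7) = 0.216000
L_3(3.4) = (3.4 - 1)/(7 - 1) × (3.4 - 3)/(7 - 3) × (3.4 - 5)/(7 - 5) = -0.032000

P(3.4) = 11×L_0(3.4) + 21×L_1(3.4) + 13×L_2(3.4) + 2×L_3(3.4)
P(3.4) = 20.360000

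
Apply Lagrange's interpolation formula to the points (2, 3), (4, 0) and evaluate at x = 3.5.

Lagrange interpolation formula:
P(x) = Σ yᵢ × Lᵢ(x)
where Lᵢ(x) = Π_{j≠i} (x - xⱼ)/(xᵢ - xⱼ)

L_0(3.5) = (3.5 - 4)/(2 - 4) = 0.250000
L_1(3.5) = (3.5 - 2)/(4 - 2) = 0.750000

P(3.5) = 3×L_0(3.5) + 0×L_1(3.5)
P(3.5) = 0.750000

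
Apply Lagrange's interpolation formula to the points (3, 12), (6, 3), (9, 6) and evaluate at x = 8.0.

Lagrange interpolation formula:
P(x) = Σ yᵢ × Lᵢ(x)
where Lᵢ(x) = Π_{j≠i} (x - xⱼ)/(xᵢ - xⱼ)

L_0(8.0) = (8.0 - 6)/(3 - 6) × (8.0 - 9)/(3 - 9) = -0.111111
L_1(8.0) = (8.0 - 3)/(6 - 3) × (8.0 - 9)/(6 - 9) = 0.555556
L_2(8.0) = (8.0 - 3)/(9 - 3) × (8.0 - 6)/(9 - 6) = 0.555556

P(8.0) = 12×L_0(8.0) + 3×L_1(8.0) + 6×L_2(8.0)
P(8.0) = 3.666667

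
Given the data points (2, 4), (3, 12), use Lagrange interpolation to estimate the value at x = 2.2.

Lagrange interpolation formula:
P(x) = Σ yᵢ × Lᵢ(x)
where Lᵢ(x) = Π_{j≠i} (x - xⱼ)/(xᵢ - xⱼ)

L_0(2.2) = (2.2 - 3)/(2 - 3) = 0.800000
L_1(2.2) = (2.2 - 2)/(3 - 2) = 0.200000

P(2.2) = 4×L_0(2.2) + 12×L_1(2.2)
P(2.2) = 5.600000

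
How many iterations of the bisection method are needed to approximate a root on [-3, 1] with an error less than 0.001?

We need (b-a)/2^n ≤ 0.001
(1 - (-3))/2^n ≤ 0.001
4/2^n ≤ 0.001
2^n ≥ 4000
n ≥ log₂(4000) = 11.97
n ≥ 12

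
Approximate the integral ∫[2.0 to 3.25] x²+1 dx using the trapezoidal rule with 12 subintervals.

f(x) = x²+1
a = 2.0, b = 3.25, n = 12
h = (b - a)/n = 0.104167

Trapezoidal rule: (h/2)[f(x₀) + 2f(x₁) + 2f(x₂) + ... + f(xₙ)]

x_0 = 2.0000, f(x_0) = 5.000000, coefficient = 1
x_1 = 2.1042, f(x_1) = 5.427517, coefficient = 2
x_2 = 2.2083, f(x_2) = 5.876736, coefficient = 2
x_3 = 2.3125, f(x_3) = 6.347656, coefficient = 2
x_4 = 2.4167, f(x_4) = 6.840278, coefficient = 2
x_5 = 2.5208, f(x_5) = 7.354601, coefficient = 2
x_6 = 2.6250, f(x_6) = 7.890625, coefficient = 2
x_7 = 2.7292, f(x_7) = 8.448351, coefficient = 2
x_8 = 2.8333, f(x_8) = 9.027778, coefficient = 2
x_9 = 2.9375, f(x_9) = 9.628906, coefficient = 2
x_10 = 3.0417, f(x_10) = 10.251736, coefficient = 2
x_11 = 3.1458, f(x_11) = 10.896267, coefficient = 2
x_12 = 3.2500, f(x_12) = 11.562500, coefficient = 1

I ≈ (0.104167/2) × 192.543403 = 10.028302
Exact value: 10.026042
Error: 0.002261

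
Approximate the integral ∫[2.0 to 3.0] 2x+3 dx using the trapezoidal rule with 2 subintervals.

f(x) = 2x+3
a = 2.0, b = 3.0, n = 2
h = (b - a)/n = 0.500000

Trapezoidal rule: (h/2)[f(x₀) + 2f(x₁) + 2f(x₂) + ... + f(xₙ)]

x_0 = 2.0000, f(x_0) = 7.000000, coefficient = 1
x_1 = 2.5000, f(x_1) = 8.000000, coefficient = 2
x_2 = 3.0000, f(x_2) = 9.000000, coefficient = 1

I ≈ (0.500000/2) × 32.000000 = 8.000000
Exact value: 8.000000
Error: 0.000000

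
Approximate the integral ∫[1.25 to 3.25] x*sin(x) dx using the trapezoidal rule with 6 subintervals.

f(x) = x*sin(x)
a = 1.25, b = 3.25, n = 6
h = (b - a)/n = 0.333333

Trapezoidal rule: (h/2)[f(x₀) + 2f(x₁) + 2f(x₂) + ... + f(xₙ)]

x_0 = 1.2500, f(x_0) = 1.186231, coefficient = 1
x_1 = 1.5833, f(x_1) = 1.583209, coefficient = 2
x_2 = 1.9167, f(x_2) = 1.803163, coefficient = 2
x_3 = 2.2500, f(x_3) = 1.750665, coefficient = 2
x_4 = 2.5833, f(x_4) = 1.368419, coefficient = 2
x_5 = 2.9167, f(x_5) = 0.650516, coefficient = 2
x_6 = 3.2500, f(x_6) = -0.351634, coefficient = 1

I ≈ (0.333333/2) × 15.146541 = 2.524423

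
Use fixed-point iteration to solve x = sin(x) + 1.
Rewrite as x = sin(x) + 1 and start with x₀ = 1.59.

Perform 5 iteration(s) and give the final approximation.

Equation: x = sin(x) + 1
Fixed-point form: x = sin(x) + 1
x₀ = 1.59

x_1 = g(1.590000) = 1.999816
x_2 = g(1.999816) = 1.909374
x_3 = g(1.909374) = 1.943228
x_4 = g(1.943228) = 1.931445
x_5 = g(1.931445) = 1.935668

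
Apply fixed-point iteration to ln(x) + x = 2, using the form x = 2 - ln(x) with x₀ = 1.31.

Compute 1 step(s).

Equation: ln(x) + x = 2
Fixed-point form: x = 2 - ln(x)
x₀ = 1.31

x_1 = g(1.310000) = 1.729973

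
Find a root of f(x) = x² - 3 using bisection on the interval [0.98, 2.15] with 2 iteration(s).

f(x) = x² - 3
Initial interval: [0.98, 2.15]

Iteration 1:
  c_1 = (0.980000 + 2.150000)/2 = 1.565000
  f(c_1) = f(1.565000) = -0.550775
  f(a) × f(c) ≥ 0, new interval: [1.565000, 2.150000]
Iteration 2:
  c_2 = (1.565000 + 2.150000)/2 = 1.857500
  f(c_2) = f(1.857500) = 0.450306
  f(a) × f(c) < 0, new interval: [1.565000, 1.857500]

After 2 iteration(s), the approximation is c_2 = 1.857500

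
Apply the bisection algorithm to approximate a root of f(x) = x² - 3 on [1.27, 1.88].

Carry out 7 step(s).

f(x) = x² - 3
Initial interval: [1.27, 1.88]

Iteration 1:
  c_1 = (1.270000 + 1.880000)/2 = 1.575000
  f(c_1) = f(1.575000) = -0.519375
  f(a) × f(c) ≥ 0, new interval: [1.575000, 1.880000]
Iteration 2:
  c_2 = (1.575000 + 1.880000)/2 = 1.727500
  f(c_2) = f(1.727500) = -0.015744
  f(a) × f(c) ≥ 0, new interval: [1.727500, 1.880000]
Iteration 3:
  c_3 = (1.727500 + 1.880000)/2 = 1.803750
  f(c_3) = f(1.803750) = 0.253514
  f(a) × f(c) < 0, new interval: [1.727500, 1.803750]
Iteration 4:
  c_4 = (1.727500 + 1.803750)/2 = 1.765625
  f(c_4) = f(1.765625) = 0.117432
  f(a) × f(c) < 0, new interval: [1.727500, 1.765625]
Iteration 5:
  c_5 = (1.727500 + 1.765625)/2 = 1.746563
  f(c_5) = f(1.746563) = 0.050481
  f(a) × f(c) < 0, new interval: [1.727500, 1.746563]
Iteration 6:
  c_6 = (1.727500 + 1.746563)/2 = 1.737031
  f(c_6) = f(1.737031) = 0.017278
  f(a) × f(c) < 0, new interval: [1.727500, 1.737031]
Iteration 7:
  c_7 = (1.727500 + 1.737031)/2 = 1.732266
  f(c_7) = f(1.732266) = 0.000744
  f(a) × f(c) < 0, new interval: [1.727500, 1.732266]

After 7 iteration(s), the approximation is c_7 = 1.732266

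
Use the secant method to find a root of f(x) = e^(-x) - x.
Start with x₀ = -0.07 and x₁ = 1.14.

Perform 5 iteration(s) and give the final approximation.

f(x) = e^(-x) - x
x₀ = -0.07, x₁ = 1.14

Secant formula: x_{n+1} = x_n - f(x_n)(x_n - x_{n-1})/(f(x_n) - f(x_{n-1}))

Iteration 1:
  f(-0.070000) = 1.142508
  f(1.140000) = -0.820181
  x_2 = 1.140000 - (-0.820181)×(1.140000 - (-0.070000))/(-0.820181 - 1.142508)
       = 0.634358
Iteration 2:
  f(1.140000) = -0.820181
  f(0.634358) = -0.104081
  x_3 = 0.634358 - (-0.104081)×(0.634358 - 1.140000)/(-0.104081 - (-0.820181))
       = 0.560865
Iteration 3:
  f(0.634358) = -0.104081
  f(0.560865) = 0.009850
  x_4 = 0.560865 - 0.009850×(0.560865 - 0.634358)/(0.009850 - (-0.104081))
       = 0.567219
Iteration 4:
  f(0.560865) = 0.009850
  f(0.567219) = -0.000119
  x_5 = 0.567219 - (-0.000119)×(0.567219 - 0.560865)/(-0.000119 - 0.009850)
       = 0.567143
Iteration 5:
  f(0.567219) = -0.000119
  f(0.567143) = 0.000000
  x_6 = 0.567143 - 0.000000×(0.567143 - 0.567219)/(0.000000 - (-0.000119))
       = 0.567143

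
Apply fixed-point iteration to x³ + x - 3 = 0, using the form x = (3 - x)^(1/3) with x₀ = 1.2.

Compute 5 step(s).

Equation: x³ + x - 3 = 0
Fixed-point form: x = (3 - x)^(1/3)
x₀ = 1.2

x_1 = g(1.200000) = 1.216440
x_2 = g(1.216440) = 1.212726
x_3 = g(1.212726) = 1.213567
x_4 = g(1.213567) = 1.213377
x_5 = g(1.213377) = 1.213420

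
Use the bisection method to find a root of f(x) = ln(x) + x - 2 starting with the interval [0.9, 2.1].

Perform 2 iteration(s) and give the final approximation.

f(x) = ln(x) + x - 2
Initial interval: [0.9, 2.1]

Iteration 1:
  c_1 = (0.900000 + 2.100000)/2 = 1.500000
  f(c_1) = f(1.500000) = -0.094535
  f(a) × f(c) ≥ 0, new interval: [1.500000, 2.100000]
Iteration 2:
  c_2 = (1.500000 + 2.100000)/2 = 1.800000
  f(c_2) = f(1.800000) = 0.387787
  f(a) × f(c) < 0, new interval: [1.500000, 1.800000]

After 2 iteration(s), the approximation is c_2 = 1.800000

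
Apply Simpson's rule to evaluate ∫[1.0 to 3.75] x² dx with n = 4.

f(x) = x²
a = 1.0, b = 3.75, n = 4
h = (b - a)/n = 0.687500

Simpson's rule: (h/3)[f(x₀) + 4f(x₁) + 2f(x₂) + ... + f(xₙ)]

x_0 = 1.0000, f(x_0) = 1.000000, coefficient = 1
x_1 = 1.6875, f(x_1) = 2.847656, coefficient = 4
x_2 = 2.3750, f(x_2) = 5.640625, coefficient = 2
x_3 = 3.0625, f(x_3) = 9.378906, coefficient = 4
x_4 = 3.7500, f(x_4) = 14.062500, coefficient = 1

I ≈ (0.687500/3) × 75.250000 = 17.244792
Exact value: 17.244792
Error: 0.000000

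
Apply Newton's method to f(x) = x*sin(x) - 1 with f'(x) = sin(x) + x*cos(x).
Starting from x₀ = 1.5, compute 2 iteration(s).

f(x) = x*sin(x) - 1
f'(x) = sin(x) + x*cos(x)
x₀ = 1.5

Newton-Raphson formula: x_{n+1} = x_n - f(x_n)/f'(x_n)

Iteration 1:
  f(1.500000) = 0.496242
  f'(1.500000) = 1.103601
  x_1 = 1.500000 - 0.496242/1.103601 = 1.050342
Iteration 2:
  f(1.050342) = -0.088730
  f'(1.050342) = 1.389902
  x_2 = 1.050342 - (-0.088730)/1.389902 = 1.114181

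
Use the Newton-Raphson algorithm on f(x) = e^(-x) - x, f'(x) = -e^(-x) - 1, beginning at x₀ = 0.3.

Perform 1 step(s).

f(x) = e^(-x) - x
f'(x) = -e^(-x) - 1
x₀ = 0.3

Newton-Raphson formula: x_{n+1} = x_n - f(x_n)/f'(x_n)

Iteration 1:
  f(0.300000) = 0.440818
  f'(0.300000) = -1.740818
  x_1 = 0.300000 - 0.440818/(-1.740818) = 0.553225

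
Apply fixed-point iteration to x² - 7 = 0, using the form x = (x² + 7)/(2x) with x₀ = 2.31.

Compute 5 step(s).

Equation: x² - 7 = 0
Fixed-point form: x = (x² + 7)/(2x)
x₀ = 2.31

x_1 = g(2.310000) = 2.670152
x_2 = g(2.670152) = 2.645863
x_3 = g(2.645863) = 2.645751
x_4 = g(2.645751) = 2.645751
x_5 = g(2.645751) = 2.645751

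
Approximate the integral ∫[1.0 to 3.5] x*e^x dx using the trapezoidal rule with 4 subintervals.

f(x) = x*e^x
a = 1.0, b = 3.5, n = 4
h = (b - a)/n = 0.625000

Trapezoidal rule: (h/2)[f(x₀) + 2f(x₁) + 2f(x₂) + ... + f(xₙ)]

x_0 = 1.0000, f(x_0) = 2.718282, coefficient = 1
x_1 = 1.6250, f(x_1) = 8.252431, coefficient = 2
x_2 = 2.2500, f(x_2) = 21.347406, coefficient = 2
x_3 = 2.8750, f(x_3) = 50.960594, coefficient = 2
x_4 = 3.5000, f(x_4) = 115.904082, coefficient = 1

I ≈ (0.625000/2) × 279.743226 = 87.419758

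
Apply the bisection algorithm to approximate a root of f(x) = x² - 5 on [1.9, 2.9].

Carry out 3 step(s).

f(x) = x² - 5
Initial interval: [1.9, 2.9]

Iteration 1:
  c_1 = (1.900000 + 2.900000)/2 = 2.400000
  f(c_1) = f(2.400000) = 0.760000
  f(a) × f(c) < 0, new interval: [1.900000, 2.400000]
Iteration 2:
  c_2 = (1.900000 + 2.400000)/2 = 2.150000
  f(c_2) = f(2.150000) = -0.377500
  f(a) × f(c) ≥ 0, new interval: [2.150000, 2.400000]
Iteration 3:
  c_3 = (2.150000 + 2.400000)/2 = 2.275000
  f(c_3) = f(2.275000) = 0.175625
  f(a) × f(c) < 0, new interval: [2.150000, 2.275000]

After 3 iteration(s), the approximation is c_3 = 2.275000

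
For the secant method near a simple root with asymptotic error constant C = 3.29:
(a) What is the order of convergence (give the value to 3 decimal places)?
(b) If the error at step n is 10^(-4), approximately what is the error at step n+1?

(a) Secant method has superlinear convergence with order φ = (1+√5)/2 ≈ 1.618.
    This means |e_{n+1}| ≈ C|e_n|^1.618.

(b) With |e_n| = 10^(-4) and C = 3.29:
    |e_{n+1}| ≈ 3.29 × (10^(-4))^1.618 = 3.29 × 10^(-6.47)

(a) ≈ 1.618 (golden ratio); (b) |e_{n+1}| ≈ 1.109e-06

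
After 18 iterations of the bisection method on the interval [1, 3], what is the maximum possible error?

Bisection error bound: |error| ≤ (b-a)/2^n
|error| ≤ (3 - 1)/2^18 = 2/2^18
|error| ≤ 0.0000076294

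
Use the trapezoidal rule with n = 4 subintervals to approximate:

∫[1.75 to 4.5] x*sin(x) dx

f(x) = x*sin(x)
a = 1.75, b = 4.5, n = 4
h = (b - a)/n = 0.687500

Trapezoidal rule: (h/2)[f(x₀) + 2f(x₁) + 2f(x₂) + ... + f(xₙ)]

x_0 = 1.7500, f(x_0) = 1.721975, coefficient = 1
x_1 = 2.4375, f(x_1) = 1.577897, coefficient = 2
x_2 = 3.1250, f(x_2) = 0.051850, coefficient = 2
x_3 = 3.8125, f(x_3) = -2.370220, coefficient = 2
x_4 = 4.5000, f(x_4) = -4.398886, coefficient = 1

I ≈ (0.687500/2) × -4.157855 = -1.429263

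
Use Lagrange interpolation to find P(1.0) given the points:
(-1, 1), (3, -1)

Lagrange interpolation formula:
P(x) = Σ yᵢ × Lᵢ(x)
where Lᵢ(x) = Π_{j≠i} (x - xⱼ)/(xᵢ - xⱼ)

L_0(1.0) = (1.0 - 3)/(-1 - 3) = 0.500000
L_1(1.0) = (1.0 - (-1))/(3 - (-1)) = 0.500000

P(1.0) = 1×L_0(1.0) + (-1)×L_1(1.0)
P(1.0) = 0.000000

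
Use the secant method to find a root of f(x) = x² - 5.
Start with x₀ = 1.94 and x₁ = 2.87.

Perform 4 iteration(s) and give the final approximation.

f(x) = x² - 5
x₀ = 1.94, x₁ = 2.87

Secant formula: x_{n+1} = x_n - f(x_n)(x_n - x_{n-1})/(f(x_n) - f(x_{n-1}))

Iteration 1:
  f(1.940000) = -1.236400
  f(2.870000) = 3.236900
  x_2 = 2.870000 - 3.236900×(2.870000 - 1.940000)/(3.236900 - (-1.236400))
       = 2.197048
Iteration 2:
  f(2.870000) = 3.236900
  f(2.197048) = -0.172981
  x_3 = 2.197048 - (-0.172981)×(2.197048 - 2.870000)/(-0.172981 - 3.236900)
       = 2.231186
Iteration 3:
  f(2.197048) = -0.172981
  f(2.231186) = -0.021808
  x_4 = 2.231186 - (-0.021808)×(2.231186 - 2.197048)/(-0.021808 - (-0.172981))
       = 2.236111
Iteration 4:
  f(2.231186) = -0.021808
  f(2.236111) = 0.000192
  x_5 = 2.236111 - 0.000192×(2.236111 - 2.231186)/(0.000192 - (-0.021808))
       = 2.236068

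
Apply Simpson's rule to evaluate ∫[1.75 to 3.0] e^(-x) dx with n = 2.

f(x) = e^(-x)
a = 1.75, b = 3.0, n = 2
h = (b - a)/n = 0.625000

Simpson's rule: (h/3)[f(x₀) + 4f(x₁) + 2f(x₂) + ... + f(xₙ)]

x_0 = 1.7500, f(x_0) = 0.173774, coefficient = 1
x_1 = 2.3750, f(x_1) = 0.093014, coefficient = 4
x_2 = 3.0000, f(x_2) = 0.049787, coefficient = 1

I ≈ (0.625000/3) × 0.595619 = 0.124087
Exact value: 0.123987
Error: 0.000100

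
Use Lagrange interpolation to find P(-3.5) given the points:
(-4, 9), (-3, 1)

Lagrange interpolation formula:
P(x) = Σ yᵢ × Lᵢ(x)
where Lᵢ(x) = Π_{j≠i} (x - xⱼ)/(xᵢ - xⱼ)

L_0(-3.5) = (-3.5 - (-3))/(-4 - (-3)) = 0.500000
L_1(-3.5) = (-3.5 - (-4))/(-3 - (-4)) = 0.500000

P(-3.5) = 9×L_0(-3.5) + 1×L_1(-3.5)
P(-3.5) = 5.000000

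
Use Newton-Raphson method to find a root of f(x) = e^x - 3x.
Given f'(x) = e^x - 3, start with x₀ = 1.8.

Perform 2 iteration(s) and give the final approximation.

f(x) = e^x - 3x
f'(x) = e^x - 3
x₀ = 1.8

Newton-Raphson formula: x_{n+1} = x_n - f(x_n)/f'(x_n)

Iteration 1:
  f(1.800000) = 0.649647
  f'(1.800000) = 3.049647
  x_1 = 1.800000 - 0.649647/3.049647 = 1.586976
Iteration 2:
  f(1.586976) = 0.128015
  f'(1.586976) = 1.888943
  x_2 = 1.586976 - 0.128015/1.888943 = 1.519206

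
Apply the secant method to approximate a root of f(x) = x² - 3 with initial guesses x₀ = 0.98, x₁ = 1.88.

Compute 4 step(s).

f(x) = x² - 3
x₀ = 0.98, x₁ = 1.88

Secant formula: x_{n+1} = x_n - f(x_n)(x_n - x_{n-1})/(f(x_n) - f(x_{n-1}))

Iteration 1:
  f(0.980000) = -2.039600
  f(1.880000) = 0.534400
  x_2 = 1.880000 - 0.534400×(1.880000 - 0.980000)/(0.534400 - (-2.039600))
       = 1.693147
Iteration 2:
  f(1.880000) = 0.534400
  f(1.693147) = -0.133254
  x_3 = 1.693147 - (-0.133254)×(1.693147 - 1.880000)/(-0.133254 - 0.534400)
       = 1.730440
Iteration 3:
  f(1.693147) = -0.133254
  f(1.730440) = -0.005578
  x_4 = 1.730440 - (-0.005578)×(1.730440 - 1.693147)/(-0.005578 - (-0.133254))
       = 1.732069
Iteration 4:
  f(1.730440) = -0.005578
  f(1.732069) = 0.000063
  x_5 = 1.732069 - 0.000063×(1.732069 - 1.730440)/(0.000063 - (-0.005578))
       = 1.732051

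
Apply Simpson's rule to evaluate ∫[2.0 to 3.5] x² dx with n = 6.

f(x) = x²
a = 2.0, b = 3.5, n = 6
h = (b - a)/n = 0.250000

Simpson's rule: (h/3)[f(x₀) + 4f(x₁) + 2f(x₂) + ... + f(xₙ)]

x_0 = 2.0000, f(x_0) = 4.000000, coefficient = 1
x_1 = 2.2500, f(x_1) = 5.062500, coefficient = 4
x_2 = 2.5000, f(x_2) = 6.250000, coefficient = 2
x_3 = 2.7500, f(x_3) = 7.562500, coefficient = 4
x_4 = 3.0000, f(x_4) = 9.000000, coefficient = 2
x_5 = 3.2500, f(x_5) = 10.562500, coefficient = 4
x_6 = 3.5000, f(x_6) = 12.250000, coefficient = 1

I ≈ (0.250000/3) × 139.500000 = 11.625000
Exact value: 11.625000
Error: 0.000000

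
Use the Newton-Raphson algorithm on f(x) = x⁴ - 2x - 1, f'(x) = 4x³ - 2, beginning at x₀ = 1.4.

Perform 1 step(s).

f(x) = x⁴ - 2x - 1
f'(x) = 4x³ - 2
x₀ = 1.4

Newton-Raphson formula: x_{n+1} = x_n - f(x_n)/f'(x_n)

Iteration 1:
  f(1.400000) = 0.041600
  f'(1.400000) = 8.976000
  x_1 = 1.400000 - 0.041600/8.976000 = 1.395365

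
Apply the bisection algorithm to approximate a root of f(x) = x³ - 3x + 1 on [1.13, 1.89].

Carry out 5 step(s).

f(x) = x³ - 3x + 1
Initial interval: [1.13, 1.89]

Iteration 1:
  c_1 = (1.130000 + 1.890000)/2 = 1.510000
  f(c_1) = f(1.510000) = -0.087049
  f(a) × f(c) ≥ 0, new interval: [1.510000, 1.890000]
Iteration 2:
  c_2 = (1.510000 + 1.890000)/2 = 1.700000
  f(c_2) = f(1.700000) = 0.813000
  f(a) × f(c) < 0, new interval: [1.510000, 1.700000]
Iteration 3:
  c_3 = (1.510000 + 1.700000)/2 = 1.605000
  f(c_3) = f(1.605000) = 0.319520
  f(a) × f(c) < 0, new interval: [1.510000, 1.605000]
Iteration 4:
  c_4 = (1.510000 + 1.605000)/2 = 1.557500
  f(c_4) = f(1.557500) = 0.105693
  f(a) × f(c) < 0, new interval: [1.510000, 1.557500]
Iteration 5:
  c_5 = (1.510000 + 1.557500)/2 = 1.533750
  f(c_5) = f(1.533750) = 0.006727
  f(a) × f(c) < 0, new interval: [1.510000, 1.533750]

After 5 iteration(s), the approximation is c_5 = 1.533750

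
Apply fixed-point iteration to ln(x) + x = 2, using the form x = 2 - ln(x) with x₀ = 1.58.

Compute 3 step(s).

Equation: ln(x) + x = 2
Fixed-point form: x = 2 - ln(x)
x₀ = 1.58

x_1 = g(1.580000) = 1.542575
x_2 = g(1.542575) = 1.566547
x_3 = g(1.566547) = 1.551126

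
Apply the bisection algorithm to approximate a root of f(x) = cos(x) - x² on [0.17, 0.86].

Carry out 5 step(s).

f(x) = cos(x) - x²
Initial interval: [0.17, 0.86]

Iteration 1:
  c_1 = (0.170000 + 0.860000)/2 = 0.515000
  f(c_1) = f(0.515000) = 0.605068
  f(a) × f(c) ≥ 0, new interval: [0.515000, 0.860000]
Iteration 2:
  c_2 = (0.515000 + 0.860000)/2 = 0.687500
  f(c_2) = f(0.687500) = 0.300179
  f(a) × f(c) ≥ 0, new interval: [0.687500, 0.860000]
Iteration 3:
  c_3 = (0.687500 + 0.860000)/2 = 0.773750
  f(c_3) = f(0.773750) = 0.116606
  f(a) × f(c) ≥ 0, new interval: [0.773750, 0.860000]
Iteration 4:
  c_4 = (0.773750 + 0.860000)/2 = 0.816875
  f(c_4) = f(0.816875) = 0.017218
  f(a) × f(c) ≥ 0, new interval: [0.816875, 0.860000]
Iteration 5:
  c_5 = (0.816875 + 0.860000)/2 = 0.838437
  f(c_5) = f(0.838437) = -0.034352
  f(a) × f(c) < 0, new interval: [0.816875, 0.838437]

After 5 iteration(s), the approximation is c_5 = 0.838437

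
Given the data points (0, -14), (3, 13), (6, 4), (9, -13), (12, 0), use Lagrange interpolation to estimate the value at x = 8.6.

Lagrange interpolation formula:
P(x) = Σ yᵢ × Lᵢ(x)
where Lᵢ(x) = Π_{j≠i} (x - xⱼ)/(xᵢ - xⱼ)

L_0(8.6) = (8.6 - 3)/(0 - 3) × (8.6 - 6)/(0 - 6) × (8.6 - 9)/(0 - 9) × (8.6 - 12)/(0 - 12) = 0.010186
L_1(8.6) = (8.6 - 0)/(3 - 0) × (8.6 - 6)/(3 - 6) × (8.6 - 9)/(3 - 9) × (8.6 - 12)/(3 - 12) = -0.062571
L_2(8.6) = (8.6 - 0)/(6 - 0) × (8.6 - 3)/(6 - 3) × (8.6 - 9)/(6 - 9) × (8.6 - 12)/(6 - 12) = 0.202153
L_3(8.6) = (8.6 - 0)/(9 - 0) × (8.6 - 3)/(9 - 3) × (8.6 - 6)/(9 - 6) × (8.6 - 12)/(9 - 12) = 0.875997
L_4(8.6) = (8.6 - 0)/(12 - 0) × (8.6 - 3)/(12 - 3) × (8.6 - 6)/(12 - 6) × (8.6 - 9)/(12 - 9) = -0.025765

P(8.6) = (-14)×L_0(8.6) + 13×L_1(8.6) + 4×L_2(8.6) + (-13)×L_3(8.6) + 0×L_4(8.6)
P(8.6) = -11.535374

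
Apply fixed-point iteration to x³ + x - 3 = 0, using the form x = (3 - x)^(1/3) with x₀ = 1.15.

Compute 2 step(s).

Equation: x³ + x - 3 = 0
Fixed-point form: x = (3 - x)^(1/3)
x₀ = 1.15

x_1 = g(1.150000) = 1.227601
x_2 = g(1.227601) = 1.210191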